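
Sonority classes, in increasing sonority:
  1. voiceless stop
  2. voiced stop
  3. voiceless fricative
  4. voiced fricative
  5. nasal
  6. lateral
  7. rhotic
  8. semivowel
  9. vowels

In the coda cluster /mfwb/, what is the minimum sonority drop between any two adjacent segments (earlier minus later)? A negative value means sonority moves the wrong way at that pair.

-5

/m/: nasal = 5.
/f/: voiceless fricative = 3.
/w/: semivowel = 8.
/b/: voiced stop = 2.
/m/→/f/: change +2.
/f/→/w/: change -5.
/w/→/b/: change +6.
Minimum = -5.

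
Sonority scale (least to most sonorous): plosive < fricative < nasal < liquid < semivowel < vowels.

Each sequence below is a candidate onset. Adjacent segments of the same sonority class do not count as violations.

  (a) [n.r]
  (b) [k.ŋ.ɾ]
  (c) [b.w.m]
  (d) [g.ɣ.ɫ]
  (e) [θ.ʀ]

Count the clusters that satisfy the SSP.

(a) sonority 3-4: well-formed.
(b) sonority 1-3-4: well-formed.
(c) sonority 1-5-3: ill-formed.
(d) sonority 1-2-4: well-formed.
(e) sonority 2-4: well-formed.

4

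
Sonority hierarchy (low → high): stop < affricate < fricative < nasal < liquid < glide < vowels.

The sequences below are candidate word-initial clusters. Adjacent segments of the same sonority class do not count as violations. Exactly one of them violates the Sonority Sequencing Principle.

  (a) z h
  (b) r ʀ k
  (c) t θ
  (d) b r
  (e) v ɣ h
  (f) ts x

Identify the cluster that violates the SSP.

b

(a) sonority 3-3: well-formed.
(b) sonority 5-5-1: ill-formed.
(c) sonority 1-3: well-formed.
(d) sonority 1-5: well-formed.
(e) sonority 3-3-3: well-formed.
(f) sonority 2-3: well-formed.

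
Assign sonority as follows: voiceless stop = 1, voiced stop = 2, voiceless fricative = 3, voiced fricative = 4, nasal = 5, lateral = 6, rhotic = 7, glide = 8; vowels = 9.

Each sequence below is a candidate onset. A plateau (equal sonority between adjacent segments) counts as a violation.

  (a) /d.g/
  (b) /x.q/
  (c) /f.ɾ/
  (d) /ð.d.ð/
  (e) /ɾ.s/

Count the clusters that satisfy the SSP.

(a) 2-2 → violates
(b) 3-1 → violates
(c) 3-7 → obeys
(d) 4-2-4 → violates
(e) 7-3 → violates

1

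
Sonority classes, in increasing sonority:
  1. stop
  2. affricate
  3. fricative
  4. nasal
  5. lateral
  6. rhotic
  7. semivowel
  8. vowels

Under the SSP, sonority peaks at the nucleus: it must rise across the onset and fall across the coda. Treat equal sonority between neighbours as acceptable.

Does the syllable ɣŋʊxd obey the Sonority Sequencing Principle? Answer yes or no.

Onset: /ɣ/ is a fricative (sonority 3), /ŋ/ is a nasal (sonority 4); then the nucleus /ʊ/ (sonority 8).
Onset profile 3-4-8 — rises to the nucleus.
Coda: /x/ is a fricative (sonority 3), /d/ is a stop (sonority 1).
Coda profile 8-3-1 — falls from the nucleus.

yes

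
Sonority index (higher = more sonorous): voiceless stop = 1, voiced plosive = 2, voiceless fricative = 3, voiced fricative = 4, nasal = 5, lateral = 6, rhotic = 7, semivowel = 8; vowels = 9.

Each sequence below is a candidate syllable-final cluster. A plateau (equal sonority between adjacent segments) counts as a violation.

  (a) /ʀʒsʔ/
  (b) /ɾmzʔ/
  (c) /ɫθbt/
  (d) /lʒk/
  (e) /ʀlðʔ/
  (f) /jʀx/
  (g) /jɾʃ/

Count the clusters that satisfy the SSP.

(a) sonority 7-4-3-1: well-formed.
(b) sonority 7-5-4-1: well-formed.
(c) sonority 6-3-2-1: well-formed.
(d) sonority 6-4-1: well-formed.
(e) sonority 7-6-4-1: well-formed.
(f) sonority 8-7-3: well-formed.
(g) sonority 8-7-3: well-formed.

7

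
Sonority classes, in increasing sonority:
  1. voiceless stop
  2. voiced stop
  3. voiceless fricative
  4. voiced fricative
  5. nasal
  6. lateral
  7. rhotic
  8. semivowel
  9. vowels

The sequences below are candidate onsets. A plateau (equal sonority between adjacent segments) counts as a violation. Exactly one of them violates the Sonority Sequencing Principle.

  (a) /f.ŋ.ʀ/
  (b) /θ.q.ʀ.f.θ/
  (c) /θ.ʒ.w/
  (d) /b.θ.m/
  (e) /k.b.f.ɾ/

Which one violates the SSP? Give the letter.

(a) sonority 3-5-7: well-formed.
(b) sonority 3-1-7-3-3: ill-formed.
(c) sonority 3-4-8: well-formed.
(d) sonority 2-3-5: well-formed.
(e) sonority 1-2-3-7: well-formed.

b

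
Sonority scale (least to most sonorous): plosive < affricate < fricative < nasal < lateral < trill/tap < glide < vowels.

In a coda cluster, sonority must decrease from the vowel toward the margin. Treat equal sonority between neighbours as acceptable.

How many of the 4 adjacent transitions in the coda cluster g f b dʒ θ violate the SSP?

/g/ — plosive, sonority 1.
/f/ — fricative, sonority 3.
/b/ — plosive, sonority 1.
/dʒ/ — affricate, sonority 2.
/θ/ — fricative, sonority 3.
/g/→/f/: 1→3 (does not fall) — violation.
/f/→/b/: 3→1 (falls) — ok.
/b/→/dʒ/: 1→2 (does not fall) — violation.
/dʒ/→/θ/: 2→3 (does not fall) — violation.

3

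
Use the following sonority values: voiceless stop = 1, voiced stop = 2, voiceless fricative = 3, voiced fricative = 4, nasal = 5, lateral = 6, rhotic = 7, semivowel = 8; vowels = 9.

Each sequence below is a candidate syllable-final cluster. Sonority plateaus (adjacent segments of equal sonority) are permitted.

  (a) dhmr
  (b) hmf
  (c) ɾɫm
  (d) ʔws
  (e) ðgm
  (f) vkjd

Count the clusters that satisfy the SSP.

1

(a) sonority 2-3-5-7: ill-formed.
(b) sonority 3-5-3: ill-formed.
(c) sonority 7-6-5: well-formed.
(d) sonority 1-8-3: ill-formed.
(e) sonority 4-2-5: ill-formed.
(f) sonority 4-1-8-2: ill-formed.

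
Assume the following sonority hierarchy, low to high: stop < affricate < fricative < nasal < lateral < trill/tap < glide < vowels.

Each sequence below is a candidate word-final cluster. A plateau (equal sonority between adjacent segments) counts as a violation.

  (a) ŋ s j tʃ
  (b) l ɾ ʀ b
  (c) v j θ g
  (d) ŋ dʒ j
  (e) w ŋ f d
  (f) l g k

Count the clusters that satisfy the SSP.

(a) 4-3-7-2 → violates
(b) 5-6-6-1 → violates
(c) 3-7-3-1 → violates
(d) 4-2-7 → violates
(e) 7-4-3-1 → obeys
(f) 5-1-1 → violates

1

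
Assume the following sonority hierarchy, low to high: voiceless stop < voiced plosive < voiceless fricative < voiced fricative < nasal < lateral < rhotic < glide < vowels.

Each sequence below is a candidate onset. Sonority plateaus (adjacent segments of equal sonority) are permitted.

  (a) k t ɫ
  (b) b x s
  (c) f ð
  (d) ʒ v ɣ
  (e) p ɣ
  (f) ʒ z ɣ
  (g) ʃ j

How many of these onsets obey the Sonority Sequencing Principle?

(a) k t ɫ: profile 1-1-6 — obeys.
(b) b x s: profile 2-3-3 — obeys.
(c) f ð: profile 3-4 — obeys.
(d) ʒ v ɣ: profile 4-4-4 — obeys.
(e) p ɣ: profile 1-4 — obeys.
(f) ʒ z ɣ: profile 4-4-4 — obeys.
(g) ʃ j: profile 3-8 — obeys.

7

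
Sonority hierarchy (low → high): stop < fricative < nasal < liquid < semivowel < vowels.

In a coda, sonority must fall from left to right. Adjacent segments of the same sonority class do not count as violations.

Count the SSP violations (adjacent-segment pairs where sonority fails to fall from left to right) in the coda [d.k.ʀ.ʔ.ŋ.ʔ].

2

/d/ — stop, sonority 1.
/k/ — stop, sonority 1.
/ʀ/ — liquid, sonority 4.
/ʔ/ — stop, sonority 1.
/ŋ/ — nasal, sonority 3.
/ʔ/ — stop, sonority 1.
/d/→/k/: 1→1 (plateau, allowed) — ok.
/k/→/ʀ/: 1→4 (does not fall) — violation.
/ʀ/→/ʔ/: 4→1 (falls) — ok.
/ʔ/→/ŋ/: 1→3 (does not fall) — violation.
/ŋ/→/ʔ/: 3→1 (falls) — ok.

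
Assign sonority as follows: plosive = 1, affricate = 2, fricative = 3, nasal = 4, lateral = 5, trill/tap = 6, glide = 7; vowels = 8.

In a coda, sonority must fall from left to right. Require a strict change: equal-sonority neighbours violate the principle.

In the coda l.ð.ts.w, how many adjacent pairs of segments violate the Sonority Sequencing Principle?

1

/l/: lateral = 5.
/ð/: fricative = 3.
/ts/: affricate = 2.
/w/: glide = 7.
/l/→/ð/: 5→3 (falls) — ok.
/ð/→/ts/: 3→2 (falls) — ok.
/ts/→/w/: 2→7 (does not fall) — violation.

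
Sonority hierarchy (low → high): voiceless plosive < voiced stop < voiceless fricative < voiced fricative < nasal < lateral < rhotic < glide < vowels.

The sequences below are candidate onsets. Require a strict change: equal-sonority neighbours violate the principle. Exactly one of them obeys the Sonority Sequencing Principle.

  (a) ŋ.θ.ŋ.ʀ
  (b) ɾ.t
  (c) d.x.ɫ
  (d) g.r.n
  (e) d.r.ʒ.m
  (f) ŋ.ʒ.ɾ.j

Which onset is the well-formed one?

c

(a) 5-3-5-7 → violates
(b) 7-1 → violates
(c) 2-3-6 → obeys
(d) 2-7-5 → violates
(e) 2-7-4-5 → violates
(f) 5-4-7-8 → violates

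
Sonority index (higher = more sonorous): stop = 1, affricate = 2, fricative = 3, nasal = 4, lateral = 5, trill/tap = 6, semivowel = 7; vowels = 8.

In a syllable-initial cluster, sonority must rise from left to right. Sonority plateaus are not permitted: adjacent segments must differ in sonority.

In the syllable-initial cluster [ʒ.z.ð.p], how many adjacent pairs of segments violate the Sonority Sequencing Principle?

/ʒ/: fricative = 3.
/z/: fricative = 3.
/ð/: fricative = 3.
/p/: stop = 1.
/ʒ/→/z/: 3→3 (plateau) — violation.
/z/→/ð/: 3→3 (plateau) — violation.
/ð/→/p/: 3→1 (does not rise) — violation.

3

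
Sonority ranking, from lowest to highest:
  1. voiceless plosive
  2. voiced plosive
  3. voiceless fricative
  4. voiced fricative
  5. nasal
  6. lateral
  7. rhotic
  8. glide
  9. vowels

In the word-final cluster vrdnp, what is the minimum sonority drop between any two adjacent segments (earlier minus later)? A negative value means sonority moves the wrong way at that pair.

/v/ — voiced fricative, sonority 4.
/r/ — rhotic, sonority 7.
/d/ — voiced plosive, sonority 2.
/n/ — nasal, sonority 5.
/p/ — voiceless plosive, sonority 1.
/v/→/r/: change -3.
/r/→/d/: change +5.
/d/→/n/: change -3.
/n/→/p/: change +4.
Minimum = -3.

-3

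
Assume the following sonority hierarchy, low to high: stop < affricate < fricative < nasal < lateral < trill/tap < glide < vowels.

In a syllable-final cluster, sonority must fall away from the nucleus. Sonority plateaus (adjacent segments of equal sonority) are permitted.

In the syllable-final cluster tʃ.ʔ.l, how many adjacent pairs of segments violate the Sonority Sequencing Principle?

1

/tʃ/ — affricate, sonority 2.
/ʔ/ — stop, sonority 1.
/l/ — lateral, sonority 5.
/tʃ/→/ʔ/: 2→1 (falls) — ok.
/ʔ/→/l/: 1→5 (does not fall) — violation.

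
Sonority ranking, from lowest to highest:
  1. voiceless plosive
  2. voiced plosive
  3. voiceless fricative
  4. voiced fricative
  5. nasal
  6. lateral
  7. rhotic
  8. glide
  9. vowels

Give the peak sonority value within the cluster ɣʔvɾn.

7

/ɣ/ is a voiced fricative (sonority 4).
/ʔ/ is a voiceless plosive (sonority 1).
/v/ is a voiced fricative (sonority 4).
/ɾ/ is a rhotic (sonority 7).
/n/ is a nasal (sonority 5).
The maximum is 7.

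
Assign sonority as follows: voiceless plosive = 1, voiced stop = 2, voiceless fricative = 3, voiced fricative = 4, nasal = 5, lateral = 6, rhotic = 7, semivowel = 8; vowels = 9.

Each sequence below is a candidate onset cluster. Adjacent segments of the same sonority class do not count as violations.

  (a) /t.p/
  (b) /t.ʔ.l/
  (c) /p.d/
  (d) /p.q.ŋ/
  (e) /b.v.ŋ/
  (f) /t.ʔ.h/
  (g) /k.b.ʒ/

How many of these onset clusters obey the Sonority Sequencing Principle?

(a) 1-1 → obeys
(b) 1-1-6 → obeys
(c) 1-2 → obeys
(d) 1-1-5 → obeys
(e) 2-4-5 → obeys
(f) 1-1-3 → obeys
(g) 1-2-4 → obeys

7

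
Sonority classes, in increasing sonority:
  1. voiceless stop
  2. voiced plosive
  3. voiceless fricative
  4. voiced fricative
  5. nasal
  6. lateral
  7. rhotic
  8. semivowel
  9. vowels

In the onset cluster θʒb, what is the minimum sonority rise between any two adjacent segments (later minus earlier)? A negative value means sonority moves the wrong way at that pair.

-2

/θ/ — voiceless fricative, sonority 3.
/ʒ/ — voiced fricative, sonority 4.
/b/ — voiced plosive, sonority 2.
/θ/→/ʒ/: change +1.
/ʒ/→/b/: change -2.
Minimum = -2.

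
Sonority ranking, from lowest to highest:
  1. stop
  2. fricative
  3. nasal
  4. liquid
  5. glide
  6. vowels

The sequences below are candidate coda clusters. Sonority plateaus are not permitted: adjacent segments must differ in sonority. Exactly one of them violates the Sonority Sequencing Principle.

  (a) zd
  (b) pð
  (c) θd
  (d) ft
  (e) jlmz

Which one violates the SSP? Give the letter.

b

(a) sonority 2-1: well-formed.
(b) sonority 1-2: ill-formed.
(c) sonority 2-1: well-formed.
(d) sonority 2-1: well-formed.
(e) sonority 5-4-3-2: well-formed.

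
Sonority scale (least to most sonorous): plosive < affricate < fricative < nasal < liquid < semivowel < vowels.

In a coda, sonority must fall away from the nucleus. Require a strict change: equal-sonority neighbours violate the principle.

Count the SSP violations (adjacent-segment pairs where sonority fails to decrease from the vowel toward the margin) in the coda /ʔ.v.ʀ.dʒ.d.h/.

/ʔ/ is a plosive (sonority 1).
/v/ is a fricative (sonority 3).
/ʀ/ is a liquid (sonority 5).
/dʒ/ is an affricate (sonority 2).
/d/ is a plosive (sonority 1).
/h/ is a fricative (sonority 3).
/ʔ/→/v/: 1→3 (does not fall) — violation.
/v/→/ʀ/: 3→5 (does not fall) — violation.
/ʀ/→/dʒ/: 5→2 (falls) — ok.
/dʒ/→/d/: 2→1 (falls) — ok.
/d/→/h/: 1→3 (does not fall) — violation.

3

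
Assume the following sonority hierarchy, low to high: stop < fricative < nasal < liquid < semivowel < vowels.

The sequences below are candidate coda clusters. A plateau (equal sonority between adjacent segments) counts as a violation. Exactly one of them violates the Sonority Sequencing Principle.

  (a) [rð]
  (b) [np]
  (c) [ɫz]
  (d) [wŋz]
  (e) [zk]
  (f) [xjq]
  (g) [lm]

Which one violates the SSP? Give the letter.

(a) [rð]: profile 4-2 — obeys.
(b) [np]: profile 3-1 — obeys.
(c) [ɫz]: profile 4-2 — obeys.
(d) [wŋz]: profile 5-3-2 — obeys.
(e) [zk]: profile 2-1 — obeys.
(f) [xjq]: profile 2-5-1 — violates.
(g) [lm]: profile 4-3 — obeys.

f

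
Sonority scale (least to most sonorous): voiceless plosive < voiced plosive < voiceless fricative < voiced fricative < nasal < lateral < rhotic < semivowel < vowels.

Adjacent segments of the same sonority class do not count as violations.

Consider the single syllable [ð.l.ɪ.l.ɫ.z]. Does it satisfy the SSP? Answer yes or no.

yes

Onset: /ð/ is a voiced fricative (sonority 4), /l/ is a lateral (sonority 6); then the nucleus /ɪ/ (sonority 9).
Onset profile 4-6-9 — rises to the nucleus.
Coda: /l/ is a lateral (sonority 6), /ɫ/ is a lateral (sonority 6), /z/ is a voiced fricative (sonority 4).
Coda profile 9-6-6-4 — falls from the nucleus.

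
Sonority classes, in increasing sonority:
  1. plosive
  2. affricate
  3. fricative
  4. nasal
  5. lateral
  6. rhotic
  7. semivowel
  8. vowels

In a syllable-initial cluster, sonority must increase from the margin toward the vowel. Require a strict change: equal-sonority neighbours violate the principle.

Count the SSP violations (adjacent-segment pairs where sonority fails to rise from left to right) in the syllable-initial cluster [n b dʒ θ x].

/n/ — nasal, sonority 4.
/b/ — plosive, sonority 1.
/dʒ/ — affricate, sonority 2.
/θ/ — fricative, sonority 3.
/x/ — fricative, sonority 3.
/n/→/b/: 4→1 (does not rise) — violation.
/b/→/dʒ/: 1→2 (rises) — ok.
/dʒ/→/θ/: 2→3 (rises) — ok.
/θ/→/x/: 3→3 (plateau) — violation.

2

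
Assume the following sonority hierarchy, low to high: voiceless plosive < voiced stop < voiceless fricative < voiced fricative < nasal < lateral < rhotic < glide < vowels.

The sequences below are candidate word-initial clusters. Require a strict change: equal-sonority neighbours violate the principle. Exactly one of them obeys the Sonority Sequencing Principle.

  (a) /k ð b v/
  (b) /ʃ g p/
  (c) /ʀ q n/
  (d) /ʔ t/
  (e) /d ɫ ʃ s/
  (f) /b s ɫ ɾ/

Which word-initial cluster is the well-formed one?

f

(a) /k ð b v/: profile 1-4-2-4 — violates.
(b) /ʃ g p/: profile 3-2-1 — violates.
(c) /ʀ q n/: profile 7-1-5 — violates.
(d) /ʔ t/: profile 1-1 — violates.
(e) /d ɫ ʃ s/: profile 2-6-3-3 — violates.
(f) /b s ɫ ɾ/: profile 2-3-6-7 — obeys.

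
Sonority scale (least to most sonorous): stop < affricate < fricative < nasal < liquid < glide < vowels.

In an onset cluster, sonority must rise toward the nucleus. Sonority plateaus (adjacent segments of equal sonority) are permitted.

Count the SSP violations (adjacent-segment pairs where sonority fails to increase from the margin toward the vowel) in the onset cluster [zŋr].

/z/: fricative = 3.
/ŋ/: nasal = 4.
/r/: liquid = 5.
/z/→/ŋ/: 3→4 (rises) — ok.
/ŋ/→/r/: 4→5 (rises) — ok.

0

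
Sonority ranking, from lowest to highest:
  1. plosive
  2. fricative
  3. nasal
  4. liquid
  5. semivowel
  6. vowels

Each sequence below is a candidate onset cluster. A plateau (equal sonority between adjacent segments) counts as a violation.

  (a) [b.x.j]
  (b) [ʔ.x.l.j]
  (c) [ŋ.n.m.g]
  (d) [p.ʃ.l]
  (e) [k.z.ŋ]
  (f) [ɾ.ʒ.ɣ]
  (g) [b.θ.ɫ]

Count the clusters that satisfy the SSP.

(a) [b.x.j]: profile 1-2-5 — obeys.
(b) [ʔ.x.l.j]: profile 1-2-4-5 — obeys.
(c) [ŋ.n.m.g]: profile 3-3-3-1 — violates.
(d) [p.ʃ.l]: profile 1-2-4 — obeys.
(e) [k.z.ŋ]: profile 1-2-3 — obeys.
(f) [ɾ.ʒ.ɣ]: profile 4-2-2 — violates.
(g) [b.θ.ɫ]: profile 1-2-4 — obeys.

5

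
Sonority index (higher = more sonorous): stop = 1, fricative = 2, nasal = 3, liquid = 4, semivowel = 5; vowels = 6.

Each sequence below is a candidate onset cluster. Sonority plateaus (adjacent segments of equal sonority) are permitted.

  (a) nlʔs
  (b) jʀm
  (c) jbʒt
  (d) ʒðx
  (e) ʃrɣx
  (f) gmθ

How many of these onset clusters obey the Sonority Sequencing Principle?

(a) 3-4-1-2 → violates
(b) 5-4-3 → violates
(c) 5-1-2-1 → violates
(d) 2-2-2 → obeys
(e) 2-4-2-2 → violates
(f) 1-3-2 → violates

1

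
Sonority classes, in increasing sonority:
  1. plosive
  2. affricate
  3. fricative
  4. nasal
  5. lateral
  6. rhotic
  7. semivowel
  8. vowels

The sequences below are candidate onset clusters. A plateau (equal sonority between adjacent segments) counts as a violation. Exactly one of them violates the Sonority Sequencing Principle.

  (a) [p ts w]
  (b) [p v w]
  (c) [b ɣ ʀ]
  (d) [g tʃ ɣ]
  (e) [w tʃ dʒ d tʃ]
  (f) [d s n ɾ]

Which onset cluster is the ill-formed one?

(a) [p ts w]: profile 1-2-7 — obeys.
(b) [p v w]: profile 1-3-7 — obeys.
(c) [b ɣ ʀ]: profile 1-3-6 — obeys.
(d) [g tʃ ɣ]: profile 1-2-3 — obeys.
(e) [w tʃ dʒ d tʃ]: profile 7-2-2-1-2 — violates.
(f) [d s n ɾ]: profile 1-3-4-6 — obeys.

e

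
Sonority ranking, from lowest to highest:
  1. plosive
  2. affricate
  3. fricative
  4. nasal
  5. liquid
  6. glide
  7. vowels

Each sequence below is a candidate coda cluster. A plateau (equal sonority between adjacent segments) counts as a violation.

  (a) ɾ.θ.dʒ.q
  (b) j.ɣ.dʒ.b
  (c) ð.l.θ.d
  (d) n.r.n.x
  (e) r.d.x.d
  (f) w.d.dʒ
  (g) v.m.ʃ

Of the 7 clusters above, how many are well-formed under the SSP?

(a) 5-3-2-1 → obeys
(b) 6-3-2-1 → obeys
(c) 3-5-3-1 → violates
(d) 4-5-4-3 → violates
(e) 5-1-3-1 → violates
(f) 6-1-2 → violates
(g) 3-4-3 → violates

2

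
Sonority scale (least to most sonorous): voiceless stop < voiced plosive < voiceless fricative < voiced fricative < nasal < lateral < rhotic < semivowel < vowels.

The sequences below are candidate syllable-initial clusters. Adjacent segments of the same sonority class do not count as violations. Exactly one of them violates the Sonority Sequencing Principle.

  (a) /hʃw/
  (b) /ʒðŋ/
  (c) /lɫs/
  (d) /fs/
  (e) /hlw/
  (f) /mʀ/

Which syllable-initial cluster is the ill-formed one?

(a) 3-3-8 → obeys
(b) 4-4-5 → obeys
(c) 6-6-3 → violates
(d) 3-3 → obeys
(e) 3-6-8 → obeys
(f) 5-7 → obeys

c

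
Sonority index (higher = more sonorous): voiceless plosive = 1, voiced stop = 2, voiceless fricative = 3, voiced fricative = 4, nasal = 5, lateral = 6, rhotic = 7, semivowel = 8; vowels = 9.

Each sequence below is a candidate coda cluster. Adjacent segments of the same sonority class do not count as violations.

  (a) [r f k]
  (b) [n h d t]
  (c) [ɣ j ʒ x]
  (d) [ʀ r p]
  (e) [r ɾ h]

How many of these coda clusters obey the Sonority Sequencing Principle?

(a) sonority 7-3-1: well-formed.
(b) sonority 5-3-2-1: well-formed.
(c) sonority 4-8-4-3: ill-formed.
(d) sonority 7-7-1: well-formed.
(e) sonority 7-7-3: well-formed.

4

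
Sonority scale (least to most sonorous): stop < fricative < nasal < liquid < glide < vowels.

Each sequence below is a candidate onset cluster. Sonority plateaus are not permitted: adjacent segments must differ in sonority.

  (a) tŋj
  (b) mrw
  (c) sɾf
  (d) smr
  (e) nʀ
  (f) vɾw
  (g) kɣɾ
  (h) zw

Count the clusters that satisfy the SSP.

7

(a) sonority 1-3-5: well-formed.
(b) sonority 3-4-5: well-formed.
(c) sonority 2-4-2: ill-formed.
(d) sonority 2-3-4: well-formed.
(e) sonority 3-4: well-formed.
(f) sonority 2-4-5: well-formed.
(g) sonority 1-2-4: well-formed.
(h) sonority 2-5: well-formed.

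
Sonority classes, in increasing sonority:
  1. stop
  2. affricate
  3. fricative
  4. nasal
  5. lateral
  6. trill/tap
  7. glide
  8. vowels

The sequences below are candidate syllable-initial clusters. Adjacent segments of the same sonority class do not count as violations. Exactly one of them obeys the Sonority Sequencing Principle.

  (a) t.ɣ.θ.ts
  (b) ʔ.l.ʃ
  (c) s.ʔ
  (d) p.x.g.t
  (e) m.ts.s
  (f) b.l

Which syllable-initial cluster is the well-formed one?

(a) 1-3-3-2 → violates
(b) 1-5-3 → violates
(c) 3-1 → violates
(d) 1-3-1-1 → violates
(e) 4-2-3 → violates
(f) 1-5 → obeys

f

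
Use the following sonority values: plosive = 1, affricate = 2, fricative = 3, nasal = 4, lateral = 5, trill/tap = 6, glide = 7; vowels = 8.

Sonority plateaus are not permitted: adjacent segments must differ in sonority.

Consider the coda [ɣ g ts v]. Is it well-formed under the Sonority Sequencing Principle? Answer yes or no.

/ɣ/: fricative = 3.
/g/: plosive = 1.
/ts/: affricate = 2.
/v/: fricative = 3.
The profile is 3-1-2-3. Between /g/ (1) and /ts/ (2) sonority does not fall, so the cluster violates the SSP.

no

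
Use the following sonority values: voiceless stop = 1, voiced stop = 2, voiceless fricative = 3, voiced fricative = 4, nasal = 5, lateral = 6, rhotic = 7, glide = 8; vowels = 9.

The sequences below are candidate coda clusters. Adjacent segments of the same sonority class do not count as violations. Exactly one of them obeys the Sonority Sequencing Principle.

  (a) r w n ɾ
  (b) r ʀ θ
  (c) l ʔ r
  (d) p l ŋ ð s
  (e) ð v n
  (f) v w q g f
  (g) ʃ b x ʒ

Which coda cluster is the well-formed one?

(a) sonority 7-8-5-7: ill-formed.
(b) sonority 7-7-3: well-formed.
(c) sonority 6-1-7: ill-formed.
(d) sonority 1-6-5-4-3: ill-formed.
(e) sonority 4-4-5: ill-formed.
(f) sonority 4-8-1-2-3: ill-formed.
(g) sonority 3-2-3-4: ill-formed.

b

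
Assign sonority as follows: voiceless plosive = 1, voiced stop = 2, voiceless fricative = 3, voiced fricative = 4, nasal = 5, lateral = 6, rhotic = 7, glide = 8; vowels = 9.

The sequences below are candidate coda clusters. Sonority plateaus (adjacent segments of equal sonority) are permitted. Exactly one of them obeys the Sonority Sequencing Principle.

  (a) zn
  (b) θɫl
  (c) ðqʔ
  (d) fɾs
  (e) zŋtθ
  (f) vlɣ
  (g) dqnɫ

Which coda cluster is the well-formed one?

(a) 4-5 → violates
(b) 3-6-6 → violates
(c) 4-1-1 → obeys
(d) 3-7-3 → violates
(e) 4-5-1-3 → violates
(f) 4-6-4 → violates
(g) 2-1-5-6 → violates

c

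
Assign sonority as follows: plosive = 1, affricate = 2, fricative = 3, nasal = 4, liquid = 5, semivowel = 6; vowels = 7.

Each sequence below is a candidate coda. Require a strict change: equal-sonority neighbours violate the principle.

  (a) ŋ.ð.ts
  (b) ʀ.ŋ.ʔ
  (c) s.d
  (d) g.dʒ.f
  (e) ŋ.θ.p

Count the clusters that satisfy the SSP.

(a) ŋ.ð.ts: profile 4-3-2 — obeys.
(b) ʀ.ŋ.ʔ: profile 5-4-1 — obeys.
(c) s.d: profile 3-1 — obeys.
(d) g.dʒ.f: profile 1-2-3 — violates.
(e) ŋ.θ.p: profile 4-3-1 — obeys.

4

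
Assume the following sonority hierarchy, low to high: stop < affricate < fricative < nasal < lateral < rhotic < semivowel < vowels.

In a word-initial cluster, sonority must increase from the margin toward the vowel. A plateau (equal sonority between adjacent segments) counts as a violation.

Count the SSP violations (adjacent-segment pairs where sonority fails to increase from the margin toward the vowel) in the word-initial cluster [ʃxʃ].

/ʃ/: fricative = 3.
/x/: fricative = 3.
/ʃ/: fricative = 3.
/ʃ/→/x/: 3→3 (plateau) — violation.
/x/→/ʃ/: 3→3 (plateau) — violation.

2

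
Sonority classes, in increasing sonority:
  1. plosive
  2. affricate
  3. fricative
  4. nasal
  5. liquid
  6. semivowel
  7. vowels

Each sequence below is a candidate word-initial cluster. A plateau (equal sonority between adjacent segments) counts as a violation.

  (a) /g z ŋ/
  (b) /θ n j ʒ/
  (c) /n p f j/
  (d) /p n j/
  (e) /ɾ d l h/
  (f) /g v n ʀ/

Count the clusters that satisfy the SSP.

(a) sonority 1-3-4: well-formed.
(b) sonority 3-4-6-3: ill-formed.
(c) sonority 4-1-3-6: ill-formed.
(d) sonority 1-4-6: well-formed.
(e) sonority 5-1-5-3: ill-formed.
(f) sonority 1-3-4-5: well-formed.

3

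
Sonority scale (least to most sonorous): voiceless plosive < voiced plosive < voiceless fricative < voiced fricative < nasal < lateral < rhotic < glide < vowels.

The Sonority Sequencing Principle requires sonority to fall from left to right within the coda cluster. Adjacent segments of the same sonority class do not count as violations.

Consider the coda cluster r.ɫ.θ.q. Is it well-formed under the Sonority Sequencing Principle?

yes

/r/ — rhotic, sonority 7.
/ɫ/ — lateral, sonority 6.
/θ/ — voiceless fricative, sonority 3.
/q/ — voiceless plosive, sonority 1.
The profile 7-6-3-1 strictly falls, so the coda cluster satisfies the SSP.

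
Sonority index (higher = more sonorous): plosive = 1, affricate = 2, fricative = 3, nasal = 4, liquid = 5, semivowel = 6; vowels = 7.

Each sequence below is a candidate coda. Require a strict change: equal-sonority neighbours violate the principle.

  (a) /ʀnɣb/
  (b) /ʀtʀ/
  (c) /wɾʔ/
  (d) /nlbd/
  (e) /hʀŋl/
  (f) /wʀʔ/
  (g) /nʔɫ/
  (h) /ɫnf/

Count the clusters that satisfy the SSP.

(a) sonority 5-4-3-1: well-formed.
(b) sonority 5-1-5: ill-formed.
(c) sonority 6-5-1: well-formed.
(d) sonority 4-5-1-1: ill-formed.
(e) sonority 3-5-4-5: ill-formed.
(f) sonority 6-5-1: well-formed.
(g) sonority 4-1-5: ill-formed.
(h) sonority 5-4-3: well-formed.

4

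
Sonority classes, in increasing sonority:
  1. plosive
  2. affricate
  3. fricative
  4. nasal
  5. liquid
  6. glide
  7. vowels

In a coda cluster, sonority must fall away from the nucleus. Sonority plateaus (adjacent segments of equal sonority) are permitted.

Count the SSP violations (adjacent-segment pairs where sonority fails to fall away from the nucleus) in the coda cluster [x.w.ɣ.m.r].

/x/ is a fricative (sonority 3).
/w/ is a glide (sonority 6).
/ɣ/ is a fricative (sonority 3).
/m/ is a nasal (sonority 4).
/r/ is a liquid (sonority 5).
/x/→/w/: 3→6 (does not fall) — violation.
/w/→/ɣ/: 6→3 (falls) — ok.
/ɣ/→/m/: 3→4 (does not fall) — violation.
/m/→/r/: 4→5 (does not fall) — violation.

3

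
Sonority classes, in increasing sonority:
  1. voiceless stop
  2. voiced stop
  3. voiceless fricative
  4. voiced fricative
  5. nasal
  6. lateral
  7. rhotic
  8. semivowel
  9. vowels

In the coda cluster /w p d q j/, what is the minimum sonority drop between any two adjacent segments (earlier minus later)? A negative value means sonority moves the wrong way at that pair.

/w/ is a semivowel (sonority 8).
/p/ is a voiceless stop (sonority 1).
/d/ is a voiced stop (sonority 2).
/q/ is a voiceless stop (sonority 1).
/j/ is a semivowel (sonority 8).
/w/→/p/: change +7.
/p/→/d/: change -1.
/d/→/q/: change +1.
/q/→/j/: change -7.
Minimum = -7.

-7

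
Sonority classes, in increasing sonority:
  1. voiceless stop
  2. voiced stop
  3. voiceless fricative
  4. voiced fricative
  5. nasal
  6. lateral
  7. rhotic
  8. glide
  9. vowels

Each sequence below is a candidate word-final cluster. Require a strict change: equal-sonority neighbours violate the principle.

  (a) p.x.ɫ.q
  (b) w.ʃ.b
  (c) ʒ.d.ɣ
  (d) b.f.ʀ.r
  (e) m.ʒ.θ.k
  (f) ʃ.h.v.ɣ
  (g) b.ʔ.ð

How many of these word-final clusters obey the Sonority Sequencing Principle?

2

(a) p.x.ɫ.q: profile 1-3-6-1 — violates.
(b) w.ʃ.b: profile 8-3-2 — obeys.
(c) ʒ.d.ɣ: profile 4-2-4 — violates.
(d) b.f.ʀ.r: profile 2-3-7-7 — violates.
(e) m.ʒ.θ.k: profile 5-4-3-1 — obeys.
(f) ʃ.h.v.ɣ: profile 3-3-4-4 — violates.
(g) b.ʔ.ð: profile 2-1-4 — violates.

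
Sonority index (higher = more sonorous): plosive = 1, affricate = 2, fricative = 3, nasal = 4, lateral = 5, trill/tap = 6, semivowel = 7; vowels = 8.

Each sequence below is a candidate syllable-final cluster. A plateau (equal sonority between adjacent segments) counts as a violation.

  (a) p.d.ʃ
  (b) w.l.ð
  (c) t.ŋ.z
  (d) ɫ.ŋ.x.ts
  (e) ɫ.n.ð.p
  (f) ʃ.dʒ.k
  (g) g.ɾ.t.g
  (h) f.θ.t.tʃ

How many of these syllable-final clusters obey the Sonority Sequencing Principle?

(a) p.d.ʃ: profile 1-1-3 — violates.
(b) w.l.ð: profile 7-5-3 — obeys.
(c) t.ŋ.z: profile 1-4-3 — violates.
(d) ɫ.ŋ.x.ts: profile 5-4-3-2 — obeys.
(e) ɫ.n.ð.p: profile 5-4-3-1 — obeys.
(f) ʃ.dʒ.k: profile 3-2-1 — obeys.
(g) g.ɾ.t.g: profile 1-6-1-1 — violates.
(h) f.θ.t.tʃ: profile 3-3-1-2 — violates.

4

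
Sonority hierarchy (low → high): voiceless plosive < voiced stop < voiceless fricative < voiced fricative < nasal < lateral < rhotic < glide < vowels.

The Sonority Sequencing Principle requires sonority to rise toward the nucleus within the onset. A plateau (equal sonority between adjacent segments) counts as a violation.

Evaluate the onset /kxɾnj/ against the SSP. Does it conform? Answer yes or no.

/k/ — voiceless plosive, sonority 1.
/x/ — voiceless fricative, sonority 3.
/ɾ/ — rhotic, sonority 7.
/n/ — nasal, sonority 5.
/j/ — glide, sonority 8.
The profile is 1-3-7-5-8. Between /ɾ/ (7) and /n/ (5) sonority does not rise, so the cluster violates the SSP.

no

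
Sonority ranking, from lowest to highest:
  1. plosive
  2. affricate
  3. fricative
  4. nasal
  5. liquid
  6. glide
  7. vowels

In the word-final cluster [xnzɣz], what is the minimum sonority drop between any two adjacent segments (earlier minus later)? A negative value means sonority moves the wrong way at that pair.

-1

/x/: fricative = 3.
/n/: nasal = 4.
/z/: fricative = 3.
/ɣ/: fricative = 3.
/z/: fricative = 3.
/x/→/n/: change -1.
/n/→/z/: change +1.
/z/→/ɣ/: change +0.
/ɣ/→/z/: change +0.
Minimum = -1.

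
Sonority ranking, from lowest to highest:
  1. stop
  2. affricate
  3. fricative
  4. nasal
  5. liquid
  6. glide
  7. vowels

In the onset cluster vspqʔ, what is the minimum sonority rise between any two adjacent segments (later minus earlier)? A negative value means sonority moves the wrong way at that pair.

/v/ is a fricative (sonority 3).
/s/ is a fricative (sonority 3).
/p/ is a stop (sonority 1).
/q/ is a stop (sonority 1).
/ʔ/ is a stop (sonority 1).
/v/→/s/: change +0.
/s/→/p/: change -2.
/p/→/q/: change +0.
/q/→/ʔ/: change +0.
Minimum = -2.

-2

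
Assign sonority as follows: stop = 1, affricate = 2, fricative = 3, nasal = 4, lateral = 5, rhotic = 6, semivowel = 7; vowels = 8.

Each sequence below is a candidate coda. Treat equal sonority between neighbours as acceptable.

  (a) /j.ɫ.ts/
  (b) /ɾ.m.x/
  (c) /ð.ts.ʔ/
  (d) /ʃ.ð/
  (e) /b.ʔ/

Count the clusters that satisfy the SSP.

(a) /j.ɫ.ts/: profile 7-5-2 — obeys.
(b) /ɾ.m.x/: profile 6-4-3 — obeys.
(c) /ð.ts.ʔ/: profile 3-2-1 — obeys.
(d) /ʃ.ð/: profile 3-3 — obeys.
(e) /b.ʔ/: profile 1-1 — obeys.

5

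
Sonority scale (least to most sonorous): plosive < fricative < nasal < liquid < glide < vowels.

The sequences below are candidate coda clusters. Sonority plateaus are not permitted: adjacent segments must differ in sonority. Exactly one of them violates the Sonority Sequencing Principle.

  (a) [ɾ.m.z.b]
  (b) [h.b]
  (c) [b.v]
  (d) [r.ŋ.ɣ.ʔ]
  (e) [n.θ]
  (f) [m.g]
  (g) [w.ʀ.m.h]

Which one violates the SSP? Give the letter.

(a) sonority 4-3-2-1: well-formed.
(b) sonority 2-1: well-formed.
(c) sonority 1-2: ill-formed.
(d) sonority 4-3-2-1: well-formed.
(e) sonority 3-2: well-formed.
(f) sonority 3-1: well-formed.
(g) sonority 5-4-3-2: well-formed.

c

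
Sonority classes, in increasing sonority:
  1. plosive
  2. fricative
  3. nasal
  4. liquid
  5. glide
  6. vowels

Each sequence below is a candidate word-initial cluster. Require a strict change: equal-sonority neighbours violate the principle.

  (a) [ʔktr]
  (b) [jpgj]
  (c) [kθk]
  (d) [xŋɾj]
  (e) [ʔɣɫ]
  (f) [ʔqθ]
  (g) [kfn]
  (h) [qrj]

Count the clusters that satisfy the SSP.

(a) 1-1-1-4 → violates
(b) 5-1-1-5 → violates
(c) 1-2-1 → violates
(d) 2-3-4-5 → obeys
(e) 1-2-4 → obeys
(f) 1-1-2 → violates
(g) 1-2-3 → obeys
(h) 1-4-5 → obeys

4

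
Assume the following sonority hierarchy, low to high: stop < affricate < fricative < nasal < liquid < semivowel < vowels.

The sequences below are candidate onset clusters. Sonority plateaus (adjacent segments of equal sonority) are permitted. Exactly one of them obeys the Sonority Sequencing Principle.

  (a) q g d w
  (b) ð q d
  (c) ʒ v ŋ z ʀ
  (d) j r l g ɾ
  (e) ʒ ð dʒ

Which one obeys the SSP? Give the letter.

a

(a) sonority 1-1-1-6: well-formed.
(b) sonority 3-1-1: ill-formed.
(c) sonority 3-3-4-3-5: ill-formed.
(d) sonority 6-5-5-1-5: ill-formed.
(e) sonority 3-3-2: ill-formed.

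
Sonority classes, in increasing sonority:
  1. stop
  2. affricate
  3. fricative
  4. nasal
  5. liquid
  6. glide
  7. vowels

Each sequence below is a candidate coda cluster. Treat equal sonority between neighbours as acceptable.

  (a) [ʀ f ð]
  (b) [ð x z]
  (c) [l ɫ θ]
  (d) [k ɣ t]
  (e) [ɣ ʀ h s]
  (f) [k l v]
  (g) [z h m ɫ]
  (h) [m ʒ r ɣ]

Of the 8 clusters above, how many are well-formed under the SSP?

3

(a) sonority 5-3-3: well-formed.
(b) sonority 3-3-3: well-formed.
(c) sonority 5-5-3: well-formed.
(d) sonority 1-3-1: ill-formed.
(e) sonority 3-5-3-3: ill-formed.
(f) sonority 1-5-3: ill-formed.
(g) sonority 3-3-4-5: ill-formed.
(h) sonority 4-3-5-3: ill-formed.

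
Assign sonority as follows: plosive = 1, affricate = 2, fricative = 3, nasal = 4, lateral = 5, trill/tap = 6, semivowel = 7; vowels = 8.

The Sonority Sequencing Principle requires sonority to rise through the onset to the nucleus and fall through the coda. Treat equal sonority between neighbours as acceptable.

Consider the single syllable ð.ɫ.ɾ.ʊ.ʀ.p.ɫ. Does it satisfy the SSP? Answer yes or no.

Onset: /ð/ is a fricative (sonority 3), /ɫ/ is a lateral (sonority 5), /ɾ/ is a trill/tap (sonority 6); then the nucleus /ʊ/ (sonority 8).
Onset profile 3-5-6-8 — rises to the nucleus.
Coda: /ʀ/ is a trill/tap (sonority 6), /p/ is a plosive (sonority 1), /ɫ/ is a lateral (sonority 5).
Coda profile 8-6-1-5 — does not fall throughout.

no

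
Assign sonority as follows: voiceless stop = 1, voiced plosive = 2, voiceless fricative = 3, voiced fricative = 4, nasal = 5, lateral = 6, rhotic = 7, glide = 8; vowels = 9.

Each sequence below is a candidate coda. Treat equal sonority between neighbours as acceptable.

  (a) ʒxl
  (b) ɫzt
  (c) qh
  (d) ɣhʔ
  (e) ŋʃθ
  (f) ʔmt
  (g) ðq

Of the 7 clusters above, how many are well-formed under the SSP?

4

(a) sonority 4-3-6: ill-formed.
(b) sonority 6-4-1: well-formed.
(c) sonority 1-3: ill-formed.
(d) sonority 4-3-1: well-formed.
(e) sonority 5-3-3: well-formed.
(f) sonority 1-5-1: ill-formed.
(g) sonority 4-1: well-formed.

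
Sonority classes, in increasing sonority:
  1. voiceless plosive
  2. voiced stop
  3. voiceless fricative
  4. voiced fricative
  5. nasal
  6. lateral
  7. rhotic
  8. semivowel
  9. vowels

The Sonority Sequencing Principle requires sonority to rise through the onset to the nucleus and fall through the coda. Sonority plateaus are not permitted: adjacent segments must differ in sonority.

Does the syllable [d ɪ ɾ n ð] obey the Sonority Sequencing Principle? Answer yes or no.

Onset: /d/ is a voiced stop (sonority 2); then the nucleus /ɪ/ (sonority 9).
Onset profile 2-9 — rises to the nucleus.
Coda: /ɾ/ is a rhotic (sonority 7), /n/ is a nasal (sonority 5), /ð/ is a voiced fricative (sonority 4).
Coda profile 9-7-5-4 — falls from the nucleus.

yes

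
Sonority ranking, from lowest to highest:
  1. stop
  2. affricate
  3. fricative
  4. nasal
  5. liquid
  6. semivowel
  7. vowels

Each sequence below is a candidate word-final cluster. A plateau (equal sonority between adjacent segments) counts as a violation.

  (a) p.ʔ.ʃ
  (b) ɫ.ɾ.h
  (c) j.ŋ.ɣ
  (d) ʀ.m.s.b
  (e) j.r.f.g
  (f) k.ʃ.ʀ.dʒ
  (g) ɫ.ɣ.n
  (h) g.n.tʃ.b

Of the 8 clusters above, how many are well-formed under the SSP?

3

(a) p.ʔ.ʃ: profile 1-1-3 — violates.
(b) ɫ.ɾ.h: profile 5-5-3 — violates.
(c) j.ŋ.ɣ: profile 6-4-3 — obeys.
(d) ʀ.m.s.b: profile 5-4-3-1 — obeys.
(e) j.r.f.g: profile 6-5-3-1 — obeys.
(f) k.ʃ.ʀ.dʒ: profile 1-3-5-2 — violates.
(g) ɫ.ɣ.n: profile 5-3-4 — violates.
(h) g.n.tʃ.b: profile 1-4-2-1 — violates.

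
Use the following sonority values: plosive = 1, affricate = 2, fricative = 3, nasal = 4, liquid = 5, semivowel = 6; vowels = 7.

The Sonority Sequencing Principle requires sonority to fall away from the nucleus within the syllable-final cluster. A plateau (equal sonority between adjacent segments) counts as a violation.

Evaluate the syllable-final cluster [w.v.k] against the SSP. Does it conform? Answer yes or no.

yes

/w/ is a semivowel (sonority 6).
/v/ is a fricative (sonority 3).
/k/ is a plosive (sonority 1).
The profile 6-3-1 strictly falls, so the syllable-final cluster satisfies the SSP.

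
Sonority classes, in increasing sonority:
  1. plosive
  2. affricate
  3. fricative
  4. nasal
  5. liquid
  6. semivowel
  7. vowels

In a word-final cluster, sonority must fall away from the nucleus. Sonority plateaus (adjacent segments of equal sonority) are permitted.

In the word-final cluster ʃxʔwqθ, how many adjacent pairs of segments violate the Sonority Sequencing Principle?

/ʃ/: fricative = 3.
/x/: fricative = 3.
/ʔ/: plosive = 1.
/w/: semivowel = 6.
/q/: plosive = 1.
/θ/: fricative = 3.
/ʃ/→/x/: 3→3 (plateau, allowed) — ok.
/x/→/ʔ/: 3→1 (falls) — ok.
/ʔ/→/w/: 1→6 (does not fall) — violation.
/w/→/q/: 6→1 (falls) — ok.
/q/→/θ/: 1→3 (does not fall) — violation.

2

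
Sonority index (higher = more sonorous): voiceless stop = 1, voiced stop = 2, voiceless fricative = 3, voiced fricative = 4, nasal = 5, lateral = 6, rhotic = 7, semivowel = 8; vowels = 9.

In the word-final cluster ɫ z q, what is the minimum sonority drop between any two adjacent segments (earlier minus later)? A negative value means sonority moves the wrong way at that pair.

2

/ɫ/: lateral = 6.
/z/: voiced fricative = 4.
/q/: voiceless stop = 1.
/ɫ/→/z/: change +2.
/z/→/q/: change +3.
Minimum = 2.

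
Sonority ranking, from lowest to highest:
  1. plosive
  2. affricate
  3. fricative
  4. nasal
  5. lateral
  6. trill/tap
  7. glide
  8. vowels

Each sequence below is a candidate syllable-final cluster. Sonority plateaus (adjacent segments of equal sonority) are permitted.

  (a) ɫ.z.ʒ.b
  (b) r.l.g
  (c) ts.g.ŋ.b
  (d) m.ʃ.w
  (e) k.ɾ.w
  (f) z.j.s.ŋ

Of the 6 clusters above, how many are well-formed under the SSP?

(a) sonority 5-3-3-1: well-formed.
(b) sonority 6-5-1: well-formed.
(c) sonority 2-1-4-1: ill-formed.
(d) sonority 4-3-7: ill-formed.
(e) sonority 1-6-7: ill-formed.
(f) sonority 3-7-3-4: ill-formed.

2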